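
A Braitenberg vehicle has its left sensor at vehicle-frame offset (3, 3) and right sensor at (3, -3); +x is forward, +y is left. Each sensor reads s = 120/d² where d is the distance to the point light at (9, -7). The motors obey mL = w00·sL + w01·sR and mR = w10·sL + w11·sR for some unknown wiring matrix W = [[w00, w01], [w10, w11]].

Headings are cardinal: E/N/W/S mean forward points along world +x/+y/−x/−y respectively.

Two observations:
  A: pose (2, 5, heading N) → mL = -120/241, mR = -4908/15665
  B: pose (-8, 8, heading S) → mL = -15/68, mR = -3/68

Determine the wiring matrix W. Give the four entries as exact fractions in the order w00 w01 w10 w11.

0 -1 1/2 -1

obs A: pose=(2,5,N) → sL=24/65, sR=120/241, mL=-120/241, mR=-4908/15665
obs B: pose=(-8,8,S) → sL=6/17, sR=15/68, mL=-15/68, mR=-3/68
sensor matrix S = [[24/65, 120/241], [6/17, 15/68]]; det S = -5022/53261
solve [mL_A; mL_B] = S·[w00; w01] and [mR_A; mR_B] = S·[w10; w11]:
  w00 = 0, w01 = -1, w10 = 1/2, w11 = -1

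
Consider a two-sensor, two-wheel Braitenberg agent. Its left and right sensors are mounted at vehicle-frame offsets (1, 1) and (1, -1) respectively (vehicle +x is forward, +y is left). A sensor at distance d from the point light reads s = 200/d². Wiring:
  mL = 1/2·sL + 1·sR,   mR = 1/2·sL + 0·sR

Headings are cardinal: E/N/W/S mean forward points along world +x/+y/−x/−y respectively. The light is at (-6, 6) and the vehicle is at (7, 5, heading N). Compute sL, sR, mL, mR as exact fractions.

left sensor world pos  = (6, 6); dL² = 144
right sensor world pos = (8, 6); dR² = 196
sL = 200/144 = 25/18
sR = 200/196 = 50/49
mL = 1/2·sL + 1·sR = 3025/1764
mR = 1/2·sL + 0·sR = 25/36

25/18 50/49 3025/1764 25/36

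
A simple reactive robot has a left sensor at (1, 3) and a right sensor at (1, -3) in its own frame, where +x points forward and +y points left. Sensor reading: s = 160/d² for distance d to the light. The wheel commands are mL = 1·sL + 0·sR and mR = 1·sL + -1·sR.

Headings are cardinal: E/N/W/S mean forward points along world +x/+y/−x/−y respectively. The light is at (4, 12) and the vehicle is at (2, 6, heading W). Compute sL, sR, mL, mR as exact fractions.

left sensor world pos  = (1, 3); dL² = 90
right sensor world pos = (1, 9); dR² = 18
sL = 160/90 = 16/9
sR = 160/18 = 80/9
mL = 1·sL + 0·sR = 16/9
mR = 1·sL + -1·sR = -64/9

16/9 80/9 16/9 -64/9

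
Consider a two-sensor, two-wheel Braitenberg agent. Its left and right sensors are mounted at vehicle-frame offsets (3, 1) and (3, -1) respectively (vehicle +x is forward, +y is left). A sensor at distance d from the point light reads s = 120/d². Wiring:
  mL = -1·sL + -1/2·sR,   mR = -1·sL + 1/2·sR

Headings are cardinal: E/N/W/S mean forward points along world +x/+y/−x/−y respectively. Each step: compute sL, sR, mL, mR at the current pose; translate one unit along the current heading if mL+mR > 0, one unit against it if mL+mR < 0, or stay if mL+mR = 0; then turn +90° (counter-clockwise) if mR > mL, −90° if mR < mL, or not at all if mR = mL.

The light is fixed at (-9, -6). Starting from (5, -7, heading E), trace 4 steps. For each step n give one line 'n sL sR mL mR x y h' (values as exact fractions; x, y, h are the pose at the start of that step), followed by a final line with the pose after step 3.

0 120/289 120/293 -52500/84677 -17820/84677 5 -7 E
1 30/37 3/5 -411/370 -189/370 4 -7 N
2 120/109 120/101 -18660/11009 -5580/11009 4 -8 W
3 12/25 60/97 -1914/2425 -414/2425 5 -8 S
final 5 -7 E

n=0: pose=(5,-7,E); sL=120/289, sR=120/293; mL=-52500/84677, mR=-17820/84677; mL+mR=-240/289 → advance -1; mR−mL=120/293 → turn +1·90°
n=1: pose=(4,-7,N); sL=30/37, sR=3/5; mL=-411/370, mR=-189/370; mL+mR=-60/37 → advance -1; mR−mL=3/5 → turn +1·90°
n=2: pose=(4,-8,W); sL=120/109, sR=120/101; mL=-18660/11009, mR=-5580/11009; mL+mR=-240/109 → advance -1; mR−mL=120/101 → turn +1·90°
n=3: pose=(5,-8,S); sL=12/25, sR=60/97; mL=-1914/2425, mR=-414/2425; mL+mR=-24/25 → advance -1; mR−mL=60/97 → turn +1·90°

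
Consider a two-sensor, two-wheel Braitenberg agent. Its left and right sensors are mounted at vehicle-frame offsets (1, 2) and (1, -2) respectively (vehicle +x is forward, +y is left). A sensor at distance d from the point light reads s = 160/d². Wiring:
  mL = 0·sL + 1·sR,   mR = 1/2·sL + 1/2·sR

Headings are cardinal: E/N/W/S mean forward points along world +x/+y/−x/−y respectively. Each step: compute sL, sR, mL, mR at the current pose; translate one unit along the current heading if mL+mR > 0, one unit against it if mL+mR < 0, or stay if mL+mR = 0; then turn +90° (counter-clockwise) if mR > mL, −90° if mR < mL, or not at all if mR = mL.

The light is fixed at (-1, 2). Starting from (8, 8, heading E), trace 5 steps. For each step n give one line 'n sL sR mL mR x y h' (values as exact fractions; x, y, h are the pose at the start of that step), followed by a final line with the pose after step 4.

0 40/41 40/29 40/29 1400/1189 8 8 E
1 160/169 160/89 160/89 20640/15041 9 8 S
2 16/9 16/13 16/13 176/117 9 7 W
3 160/137 32/13 32/13 3232/1781 8 7 S
4 40/17 8/5 8/5 168/85 8 6 W
final 7 6 S

n=0: pose=(8,8,E); sL=40/41, sR=40/29; mL=40/29, mR=1400/1189; mL+mR=3040/1189 → advance +1; mR−mL=-240/1189 → turn -1·90°
n=1: pose=(9,8,S); sL=160/169, sR=160/89; mL=160/89, mR=20640/15041; mL+mR=47680/15041 → advance +1; mR−mL=-6400/15041 → turn -1·90°
n=2: pose=(9,7,W); sL=16/9, sR=16/13; mL=16/13, mR=176/117; mL+mR=320/117 → advance +1; mR−mL=32/117 → turn +1·90°
n=3: pose=(8,7,S); sL=160/137, sR=32/13; mL=32/13, mR=3232/1781; mL+mR=7616/1781 → advance +1; mR−mL=-1152/1781 → turn -1·90°
n=4: pose=(8,6,W); sL=40/17, sR=8/5; mL=8/5, mR=168/85; mL+mR=304/85 → advance +1; mR−mL=32/85 → turn +1·90°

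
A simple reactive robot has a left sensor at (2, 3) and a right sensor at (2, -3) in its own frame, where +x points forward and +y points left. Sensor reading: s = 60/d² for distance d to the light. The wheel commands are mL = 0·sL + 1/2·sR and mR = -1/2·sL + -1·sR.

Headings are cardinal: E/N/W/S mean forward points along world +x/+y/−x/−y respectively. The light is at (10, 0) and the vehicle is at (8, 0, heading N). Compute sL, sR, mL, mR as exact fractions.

left sensor world pos  = (5, 2); dL² = 29
right sensor world pos = (11, 2); dR² = 5
sL = 60/29 = 60/29
sR = 60/5 = 12
mL = 0·sL + 1/2·sR = 6
mR = -1/2·sL + -1·sR = -378/29

60/29 12 6 -378/29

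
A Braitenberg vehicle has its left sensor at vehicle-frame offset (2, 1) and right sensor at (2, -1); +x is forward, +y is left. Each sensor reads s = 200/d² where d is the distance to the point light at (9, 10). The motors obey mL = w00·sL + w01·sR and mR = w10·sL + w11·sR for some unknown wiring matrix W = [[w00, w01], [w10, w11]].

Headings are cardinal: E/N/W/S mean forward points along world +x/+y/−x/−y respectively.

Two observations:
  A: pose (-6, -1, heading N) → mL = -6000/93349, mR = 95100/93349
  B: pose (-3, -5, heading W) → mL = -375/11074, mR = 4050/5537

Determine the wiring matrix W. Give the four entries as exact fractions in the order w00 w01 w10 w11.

1/2 -1/2 1/2 1

obs A: pose=(-6,-1,N) → sL=200/337, sR=200/277, mL=-6000/93349, mR=95100/93349
obs B: pose=(-3,-5,W) → sL=50/113, sR=25/49, mL=-375/11074, mR=4050/5537
sensor matrix S = [[200/337, 200/277], [50/113, 25/49]]; det S = -8625000/516873413
solve [mL_A; mL_B] = S·[w00; w01] and [mR_A; mR_B] = S·[w10; w11]:
  w00 = 1/2, w01 = -1/2, w10 = 1/2, w11 = 1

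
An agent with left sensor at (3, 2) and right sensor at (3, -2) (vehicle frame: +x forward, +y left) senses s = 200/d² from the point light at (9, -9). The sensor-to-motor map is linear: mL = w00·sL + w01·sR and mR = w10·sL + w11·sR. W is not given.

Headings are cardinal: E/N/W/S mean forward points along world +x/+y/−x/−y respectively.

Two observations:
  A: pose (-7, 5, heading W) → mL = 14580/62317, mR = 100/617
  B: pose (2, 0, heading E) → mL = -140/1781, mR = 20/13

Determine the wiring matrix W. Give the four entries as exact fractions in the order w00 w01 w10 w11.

obs A: pose=(-7,5,W) → sL=40/101, sR=200/617, mL=14580/62317, mR=100/617
obs B: pose=(2,0,E) → sL=200/137, sR=40/13, mL=-140/1781, mR=20/13
sensor matrix S = [[40/101, 200/617], [200/137, 40/13]]; det S = 82726400/110986577
solve [mL_A; mL_B] = S·[w00; w01] and [mR_A; mR_B] = S·[w10; w11]:
  w00 = 1, w01 = -1/2, w10 = 0, w11 = 1/2

1 -1/2 0 1/2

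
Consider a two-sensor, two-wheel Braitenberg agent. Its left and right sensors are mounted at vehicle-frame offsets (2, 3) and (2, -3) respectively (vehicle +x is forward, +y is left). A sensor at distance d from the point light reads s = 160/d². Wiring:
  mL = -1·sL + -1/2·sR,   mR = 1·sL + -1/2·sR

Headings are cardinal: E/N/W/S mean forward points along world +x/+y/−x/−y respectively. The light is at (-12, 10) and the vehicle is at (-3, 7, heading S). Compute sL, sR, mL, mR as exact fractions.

160/169 160/61 -23280/10309 -3760/10309

left sensor world pos  = (0, 5); dL² = 169
right sensor world pos = (-6, 5); dR² = 61
sL = 160/169 = 160/169
sR = 160/61 = 160/61
mL = -1·sL + -1/2·sR = -23280/10309
mR = 1·sL + -1/2·sR = -3760/10309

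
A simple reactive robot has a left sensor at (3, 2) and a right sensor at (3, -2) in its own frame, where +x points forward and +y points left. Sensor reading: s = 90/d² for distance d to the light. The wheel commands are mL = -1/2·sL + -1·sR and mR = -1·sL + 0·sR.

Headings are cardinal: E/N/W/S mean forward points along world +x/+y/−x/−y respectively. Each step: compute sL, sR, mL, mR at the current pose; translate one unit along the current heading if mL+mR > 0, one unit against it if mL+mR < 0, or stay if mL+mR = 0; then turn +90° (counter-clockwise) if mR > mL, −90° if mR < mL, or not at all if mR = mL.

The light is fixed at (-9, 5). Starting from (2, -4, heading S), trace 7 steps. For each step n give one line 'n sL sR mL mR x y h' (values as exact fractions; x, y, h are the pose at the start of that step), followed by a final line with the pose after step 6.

0 90/313 2/5 -851/1565 -90/313 2 -4 S
1 45/116 45/148 -4275/8584 -45/116 2 -3 E
2 90/89 90/169 -15615/15041 -90/89 1 -3 N
3 9/17 45/49 -1971/1666 -9/17 1 -4 W
4 90/313 2/5 -851/1565 -90/313 2 -4 S
5 45/116 45/148 -4275/8584 -45/116 2 -3 E
6 90/89 90/169 -15615/15041 -90/89 1 -3 N
final 1 -4 W

n=0: pose=(2,-4,S); sL=90/313, sR=2/5; mL=-851/1565, mR=-90/313; mL+mR=-1301/1565 → advance -1; mR−mL=401/1565 → turn +1·90°
n=1: pose=(2,-3,E); sL=45/116, sR=45/148; mL=-4275/8584, mR=-45/116; mL+mR=-7605/8584 → advance -1; mR−mL=945/8584 → turn +1·90°
n=2: pose=(1,-3,N); sL=90/89, sR=90/169; mL=-15615/15041, mR=-90/89; mL+mR=-30825/15041 → advance -1; mR−mL=405/15041 → turn +1·90°
n=3: pose=(1,-4,W); sL=9/17, sR=45/49; mL=-1971/1666, mR=-9/17; mL+mR=-2853/1666 → advance -1; mR−mL=1089/1666 → turn +1·90°
n=4: pose=(2,-4,S); sL=90/313, sR=2/5; mL=-851/1565, mR=-90/313; mL+mR=-1301/1565 → advance -1; mR−mL=401/1565 → turn +1·90°
n=5: pose=(2,-3,E); sL=45/116, sR=45/148; mL=-4275/8584, mR=-45/116; mL+mR=-7605/8584 → advance -1; mR−mL=945/8584 → turn +1·90°
n=6: pose=(1,-3,N); sL=90/89, sR=90/169; mL=-15615/15041, mR=-90/89; mL+mR=-30825/15041 → advance -1; mR−mL=405/15041 → turn +1·90°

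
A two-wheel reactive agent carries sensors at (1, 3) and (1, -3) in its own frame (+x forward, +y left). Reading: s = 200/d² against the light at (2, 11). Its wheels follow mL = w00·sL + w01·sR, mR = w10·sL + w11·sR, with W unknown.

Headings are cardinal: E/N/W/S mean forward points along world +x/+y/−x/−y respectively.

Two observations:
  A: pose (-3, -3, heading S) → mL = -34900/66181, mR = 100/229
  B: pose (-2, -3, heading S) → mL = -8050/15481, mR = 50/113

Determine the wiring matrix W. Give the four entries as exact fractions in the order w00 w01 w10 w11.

-1 1/2 1/2 0

obs A: pose=(-3,-3,S) → sL=200/229, sR=200/289, mL=-34900/66181, mR=100/229
obs B: pose=(-2,-3,S) → sL=100/113, sR=100/137, mL=-8050/15481, mR=50/113
sensor matrix S = [[200/229, 200/289], [100/113, 100/137]]; det S = 25680000/1024548061
solve [mL_A; mL_B] = S·[w00; w01] and [mR_A; mR_B] = S·[w10; w11]:
  w00 = -1, w01 = 1/2, w10 = 1/2, w11 = 0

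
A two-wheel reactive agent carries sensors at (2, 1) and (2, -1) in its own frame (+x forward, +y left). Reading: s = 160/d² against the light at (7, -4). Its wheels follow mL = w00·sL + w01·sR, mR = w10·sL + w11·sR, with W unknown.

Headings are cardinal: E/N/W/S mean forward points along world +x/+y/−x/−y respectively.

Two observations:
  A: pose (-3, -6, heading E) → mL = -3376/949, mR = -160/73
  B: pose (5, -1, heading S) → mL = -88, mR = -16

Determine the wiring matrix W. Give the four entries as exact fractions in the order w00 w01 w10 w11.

obs A: pose=(-3,-6,E) → sL=32/13, sR=160/73, mL=-3376/949, mR=-160/73
obs B: pose=(5,-1,S) → sL=80, sR=16, mL=-88, mR=-16
sensor matrix S = [[32/13, 160/73], [80, 16]]; det S = -129024/949
solve [mL_A; mL_B] = S·[w00; w01] and [mR_A; mR_B] = S·[w10; w11]:
  w00 = -1, w01 = -1/2, w10 = 0, w11 = -1

-1 -1/2 0 -1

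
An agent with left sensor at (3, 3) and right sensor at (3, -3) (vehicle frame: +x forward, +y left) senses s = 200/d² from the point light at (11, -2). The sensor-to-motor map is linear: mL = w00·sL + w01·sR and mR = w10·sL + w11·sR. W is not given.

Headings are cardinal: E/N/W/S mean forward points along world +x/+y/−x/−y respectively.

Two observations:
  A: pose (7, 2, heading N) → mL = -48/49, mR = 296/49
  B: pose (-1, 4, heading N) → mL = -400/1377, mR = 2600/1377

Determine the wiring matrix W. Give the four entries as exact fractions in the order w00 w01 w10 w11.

obs A: pose=(7,2,N) → sL=100/49, sR=4, mL=-48/49, mR=296/49
obs B: pose=(-1,4,N) → sL=100/153, sR=100/81, mL=-400/1377, mR=2600/1377
sensor matrix S = [[100/49, 4], [100/153, 100/81]]; det S = -6400/67473
solve [mL_A; mL_B] = S·[w00; w01] and [mR_A; mR_B] = S·[w10; w11]:
  w00 = 1/2, w01 = -1/2, w10 = 1, w11 = 1

1/2 -1/2 1 1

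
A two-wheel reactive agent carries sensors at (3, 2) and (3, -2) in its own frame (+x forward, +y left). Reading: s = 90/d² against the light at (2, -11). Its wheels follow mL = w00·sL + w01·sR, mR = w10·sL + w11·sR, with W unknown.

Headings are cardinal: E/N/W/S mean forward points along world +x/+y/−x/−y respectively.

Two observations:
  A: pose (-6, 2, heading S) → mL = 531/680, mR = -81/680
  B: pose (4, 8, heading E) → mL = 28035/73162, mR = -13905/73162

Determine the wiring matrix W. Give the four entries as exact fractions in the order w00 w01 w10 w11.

obs A: pose=(-6,2,S) → sL=45/68, sR=9/20, mL=531/680, mR=-81/680
obs B: pose=(4,8,E) → sL=45/233, sR=45/157, mL=28035/73162, mR=-13905/73162
sensor matrix S = [[45/68, 9/20], [45/233, 45/157]]; det S = 63909/621877
solve [mL_A; mL_B] = S·[w00; w01] and [mR_A; mR_B] = S·[w10; w11]:
  w00 = 1/2, w01 = 1, w10 = 1/2, w11 = -1

1/2 1 1/2 -1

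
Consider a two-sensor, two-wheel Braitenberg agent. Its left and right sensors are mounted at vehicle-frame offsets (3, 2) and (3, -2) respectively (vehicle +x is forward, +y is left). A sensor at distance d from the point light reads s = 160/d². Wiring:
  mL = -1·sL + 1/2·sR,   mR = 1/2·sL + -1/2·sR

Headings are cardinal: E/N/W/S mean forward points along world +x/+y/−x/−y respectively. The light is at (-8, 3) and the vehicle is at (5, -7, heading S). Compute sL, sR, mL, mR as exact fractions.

80/197 16/29 -744/5713 -416/5713

left sensor world pos  = (7, -10); dL² = 394
right sensor world pos = (3, -10); dR² = 290
sL = 160/394 = 80/197
sR = 160/290 = 16/29
mL = -1·sL + 1/2·sR = -744/5713
mR = 1/2·sL + -1/2·sR = -416/5713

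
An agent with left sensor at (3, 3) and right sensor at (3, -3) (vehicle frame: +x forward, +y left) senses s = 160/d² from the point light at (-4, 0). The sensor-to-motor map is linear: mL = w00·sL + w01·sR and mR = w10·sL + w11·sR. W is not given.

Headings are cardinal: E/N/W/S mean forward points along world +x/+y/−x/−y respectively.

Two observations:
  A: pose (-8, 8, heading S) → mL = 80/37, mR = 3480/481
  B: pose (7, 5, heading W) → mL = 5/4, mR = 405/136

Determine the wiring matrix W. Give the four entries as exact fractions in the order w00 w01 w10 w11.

obs A: pose=(-8,8,S) → sL=80/13, sR=80/37, mL=80/37, mR=3480/481
obs B: pose=(7,5,W) → sL=40/17, sR=5/4, mL=5/4, mR=405/136
sensor matrix S = [[80/13, 80/37], [40/17, 5/4]]; det S = 21300/8177
solve [mL_A; mL_B] = S·[w00; w01] and [mR_A; mR_B] = S·[w10; w11]:
  w00 = 0, w01 = 1, w10 = 1, w11 = 1/2

0 1 1 1/2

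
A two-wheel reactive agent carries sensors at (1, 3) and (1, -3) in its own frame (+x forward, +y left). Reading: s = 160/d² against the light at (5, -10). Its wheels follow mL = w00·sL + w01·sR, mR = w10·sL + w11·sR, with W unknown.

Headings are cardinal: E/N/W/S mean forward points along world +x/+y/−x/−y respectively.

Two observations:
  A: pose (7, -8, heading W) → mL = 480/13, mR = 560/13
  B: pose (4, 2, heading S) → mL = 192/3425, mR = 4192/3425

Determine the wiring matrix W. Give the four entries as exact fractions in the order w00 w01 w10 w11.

1/2 -1/2 1/2 1/2

obs A: pose=(7,-8,W) → sL=80, sR=80/13, mL=480/13, mR=560/13
obs B: pose=(4,2,S) → sL=32/25, sR=160/137, mL=192/3425, mR=4192/3425
sensor matrix S = [[80, 80/13], [32/25, 160/137]]; det S = 761856/8905
solve [mL_A; mL_B] = S·[w00; w01] and [mR_A; mR_B] = S·[w10; w11]:
  w00 = 1/2, w01 = -1/2, w10 = 1/2, w11 = 1/2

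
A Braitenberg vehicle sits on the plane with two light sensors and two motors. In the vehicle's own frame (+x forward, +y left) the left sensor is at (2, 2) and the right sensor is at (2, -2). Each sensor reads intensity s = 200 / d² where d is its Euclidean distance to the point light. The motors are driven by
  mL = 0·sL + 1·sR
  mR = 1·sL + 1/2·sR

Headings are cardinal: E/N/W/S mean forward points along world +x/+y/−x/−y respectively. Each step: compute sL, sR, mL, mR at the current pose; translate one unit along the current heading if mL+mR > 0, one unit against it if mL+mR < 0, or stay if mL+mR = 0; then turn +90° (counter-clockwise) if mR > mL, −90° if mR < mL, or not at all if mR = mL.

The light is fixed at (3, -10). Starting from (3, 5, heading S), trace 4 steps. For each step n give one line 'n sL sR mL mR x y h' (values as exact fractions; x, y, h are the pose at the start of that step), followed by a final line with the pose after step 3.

n=0: pose=(3,5,S); sL=200/173, sR=200/173; mL=200/173, mR=300/173; mL+mR=500/173 → advance +1; mR−mL=100/173 → turn +1·90°
n=1: pose=(3,4,E); sL=10/13, sR=50/37; mL=50/37, mR=695/481; mL+mR=1345/481 → advance +1; mR−mL=45/481 → turn +1·90°
n=2: pose=(4,4,N); sL=200/257, sR=40/53; mL=40/53, mR=15740/13621; mL+mR=26020/13621 → advance +1; mR−mL=5460/13621 → turn +1·90°
n=3: pose=(4,5,W); sL=20/17, sR=20/29; mL=20/29, mR=750/493; mL+mR=1090/493 → advance +1; mR−mL=410/493 → turn +1·90°

0 200/173 200/173 200/173 300/173 3 5 S
1 10/13 50/37 50/37 695/481 3 4 E
2 200/257 40/53 40/53 15740/13621 4 4 N
3 20/17 20/29 20/29 750/493 4 5 W
final 3 5 S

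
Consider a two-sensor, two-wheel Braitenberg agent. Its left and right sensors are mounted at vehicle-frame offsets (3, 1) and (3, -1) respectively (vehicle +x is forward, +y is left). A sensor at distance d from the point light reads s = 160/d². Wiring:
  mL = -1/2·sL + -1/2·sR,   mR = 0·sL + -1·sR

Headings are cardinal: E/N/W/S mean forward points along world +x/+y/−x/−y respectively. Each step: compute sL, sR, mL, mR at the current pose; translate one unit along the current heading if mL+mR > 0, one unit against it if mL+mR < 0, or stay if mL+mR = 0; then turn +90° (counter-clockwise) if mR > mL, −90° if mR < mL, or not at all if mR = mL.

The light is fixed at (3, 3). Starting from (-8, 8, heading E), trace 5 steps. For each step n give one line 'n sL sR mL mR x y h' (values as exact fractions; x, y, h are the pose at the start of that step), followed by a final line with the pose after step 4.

0 8/5 2 -9/5 -2 -8 8 E
1 32/25 160/173 -4768/4325 -160/173 -9 8 S
2 16/13 80/53 -944/689 -80/53 -9 9 E
3 160/153 32/41 -5728/6273 -32/41 -10 9 S
4 40/41 20/17 -750/697 -20/17 -10 10 E
final -11 10 S

n=0: pose=(-8,8,E); sL=8/5, sR=2; mL=-9/5, mR=-2; mL+mR=-19/5 → advance -1; mR−mL=-1/5 → turn -1·90°
n=1: pose=(-9,8,S); sL=32/25, sR=160/173; mL=-4768/4325, mR=-160/173; mL+mR=-8768/4325 → advance -1; mR−mL=768/4325 → turn +1·90°
n=2: pose=(-9,9,E); sL=16/13, sR=80/53; mL=-944/689, mR=-80/53; mL+mR=-1984/689 → advance -1; mR−mL=-96/689 → turn -1·90°
n=3: pose=(-10,9,S); sL=160/153, sR=32/41; mL=-5728/6273, mR=-32/41; mL+mR=-10624/6273 → advance -1; mR−mL=832/6273 → turn +1·90°
n=4: pose=(-10,10,E); sL=40/41, sR=20/17; mL=-750/697, mR=-20/17; mL+mR=-1570/697 → advance -1; mR−mL=-70/697 → turn -1·90°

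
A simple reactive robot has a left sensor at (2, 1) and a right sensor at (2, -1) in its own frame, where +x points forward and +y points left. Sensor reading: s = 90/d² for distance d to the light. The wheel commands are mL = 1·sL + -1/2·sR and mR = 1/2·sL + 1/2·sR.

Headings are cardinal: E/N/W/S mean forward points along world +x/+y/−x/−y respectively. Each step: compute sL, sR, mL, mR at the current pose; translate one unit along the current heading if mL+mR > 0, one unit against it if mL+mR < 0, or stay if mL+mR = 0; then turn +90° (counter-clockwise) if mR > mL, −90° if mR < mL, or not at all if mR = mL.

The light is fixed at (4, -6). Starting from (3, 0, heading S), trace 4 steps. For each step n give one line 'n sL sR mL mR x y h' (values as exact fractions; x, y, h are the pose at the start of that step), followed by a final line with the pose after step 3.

0 45/8 9/2 27/8 81/16 3 0 S
1 90/37 90/17 -135/629 2430/629 3 -1 E
2 9/5 9/5 9/10 9/5 4 -1 N
3 90/29 90/53 3465/1537 3690/1537 4 0 W
final 3 0 S

n=0: pose=(3,0,S); sL=45/8, sR=9/2; mL=27/8, mR=81/16; mL+mR=135/16 → advance +1; mR−mL=27/16 → turn +1·90°
n=1: pose=(3,-1,E); sL=90/37, sR=90/17; mL=-135/629, mR=2430/629; mL+mR=135/37 → advance +1; mR−mL=2565/629 → turn +1·90°
n=2: pose=(4,-1,N); sL=9/5, sR=9/5; mL=9/10, mR=9/5; mL+mR=27/10 → advance +1; mR−mL=9/10 → turn +1·90°
n=3: pose=(4,0,W); sL=90/29, sR=90/53; mL=3465/1537, mR=3690/1537; mL+mR=135/29 → advance +1; mR−mL=225/1537 → turn +1·90°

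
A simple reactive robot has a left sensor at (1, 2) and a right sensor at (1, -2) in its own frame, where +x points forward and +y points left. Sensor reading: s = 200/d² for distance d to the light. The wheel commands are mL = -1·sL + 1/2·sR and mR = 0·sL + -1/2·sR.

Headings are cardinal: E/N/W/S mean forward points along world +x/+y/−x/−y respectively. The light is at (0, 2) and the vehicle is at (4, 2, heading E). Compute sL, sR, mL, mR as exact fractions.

left sensor world pos  = (5, 4); dL² = 29
right sensor world pos = (5, 0); dR² = 29
sL = 200/29 = 200/29
sR = 200/29 = 200/29
mL = -1·sL + 1/2·sR = -100/29
mR = 0·sL + -1/2·sR = -100/29

200/29 200/29 -100/29 -100/29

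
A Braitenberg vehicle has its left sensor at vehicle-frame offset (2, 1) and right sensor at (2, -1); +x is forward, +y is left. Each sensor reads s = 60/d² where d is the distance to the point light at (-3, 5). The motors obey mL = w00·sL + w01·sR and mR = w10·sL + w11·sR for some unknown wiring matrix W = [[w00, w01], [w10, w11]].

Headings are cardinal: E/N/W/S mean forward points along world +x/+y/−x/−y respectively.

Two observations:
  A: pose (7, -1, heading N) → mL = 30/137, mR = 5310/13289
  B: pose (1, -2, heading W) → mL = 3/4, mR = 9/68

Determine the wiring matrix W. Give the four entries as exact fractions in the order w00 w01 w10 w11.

0 1/2 1 -1/2

obs A: pose=(7,-1,N) → sL=60/97, sR=60/137, mL=30/137, mR=5310/13289
obs B: pose=(1,-2,W) → sL=15/17, sR=3/2, mL=3/4, mR=9/68
sensor matrix S = [[60/97, 60/137], [15/17, 3/2]]; det S = 122310/225913
solve [mL_A; mL_B] = S·[w00; w01] and [mR_A; mR_B] = S·[w10; w11]:
  w00 = 0, w01 = 1/2, w10 = 1, w11 = -1/2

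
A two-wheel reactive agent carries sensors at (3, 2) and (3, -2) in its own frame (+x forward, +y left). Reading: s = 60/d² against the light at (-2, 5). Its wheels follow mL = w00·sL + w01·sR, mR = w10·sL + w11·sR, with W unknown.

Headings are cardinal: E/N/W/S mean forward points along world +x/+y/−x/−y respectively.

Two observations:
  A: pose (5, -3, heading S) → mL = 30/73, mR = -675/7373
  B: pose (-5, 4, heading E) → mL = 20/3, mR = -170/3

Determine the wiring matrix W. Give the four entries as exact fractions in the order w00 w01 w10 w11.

0 1 -1 1/2

obs A: pose=(5,-3,S) → sL=30/101, sR=30/73, mL=30/73, mR=-675/7373
obs B: pose=(-5,4,E) → sL=60, sR=20/3, mL=20/3, mR=-170/3
sensor matrix S = [[30/101, 30/73], [60, 20/3]]; det S = -167200/7373
solve [mL_A; mL_B] = S·[w00; w01] and [mR_A; mR_B] = S·[w10; w11]:
  w00 = 0, w01 = 1, w10 = -1, w11 = 1/2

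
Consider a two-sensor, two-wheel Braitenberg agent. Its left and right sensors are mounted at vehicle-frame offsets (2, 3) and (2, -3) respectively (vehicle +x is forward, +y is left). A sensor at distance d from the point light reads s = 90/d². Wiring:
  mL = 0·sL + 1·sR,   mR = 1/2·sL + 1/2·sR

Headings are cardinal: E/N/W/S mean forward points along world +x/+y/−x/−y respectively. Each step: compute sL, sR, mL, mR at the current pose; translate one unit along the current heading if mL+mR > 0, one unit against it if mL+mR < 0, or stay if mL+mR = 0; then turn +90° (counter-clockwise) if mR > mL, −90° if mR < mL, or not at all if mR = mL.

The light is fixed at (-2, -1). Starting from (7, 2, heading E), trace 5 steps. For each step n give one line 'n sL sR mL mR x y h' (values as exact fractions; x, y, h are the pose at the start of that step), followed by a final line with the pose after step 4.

0 90/157 90/121 90/121 12510/18997 7 2 E
1 9/17 9/5 9/5 99/85 8 2 S
2 18/13 90/89 90/89 1386/1157 8 1 W
3 5/8 5/2 5/2 25/16 7 1 S
4 90/53 18/13 18/13 1062/689 7 0 W
final 6 0 S

n=0: pose=(7,2,E); sL=90/157, sR=90/121; mL=90/121, mR=12510/18997; mL+mR=26640/18997 → advance +1; mR−mL=-1620/18997 → turn -1·90°
n=1: pose=(8,2,S); sL=9/17, sR=9/5; mL=9/5, mR=99/85; mL+mR=252/85 → advance +1; mR−mL=-54/85 → turn -1·90°
n=2: pose=(8,1,W); sL=18/13, sR=90/89; mL=90/89, mR=1386/1157; mL+mR=2556/1157 → advance +1; mR−mL=216/1157 → turn +1·90°
n=3: pose=(7,1,S); sL=5/8, sR=5/2; mL=5/2, mR=25/16; mL+mR=65/16 → advance +1; mR−mL=-15/16 → turn -1·90°
n=4: pose=(7,0,W); sL=90/53, sR=18/13; mL=18/13, mR=1062/689; mL+mR=2016/689 → advance +1; mR−mL=108/689 → turn +1·90°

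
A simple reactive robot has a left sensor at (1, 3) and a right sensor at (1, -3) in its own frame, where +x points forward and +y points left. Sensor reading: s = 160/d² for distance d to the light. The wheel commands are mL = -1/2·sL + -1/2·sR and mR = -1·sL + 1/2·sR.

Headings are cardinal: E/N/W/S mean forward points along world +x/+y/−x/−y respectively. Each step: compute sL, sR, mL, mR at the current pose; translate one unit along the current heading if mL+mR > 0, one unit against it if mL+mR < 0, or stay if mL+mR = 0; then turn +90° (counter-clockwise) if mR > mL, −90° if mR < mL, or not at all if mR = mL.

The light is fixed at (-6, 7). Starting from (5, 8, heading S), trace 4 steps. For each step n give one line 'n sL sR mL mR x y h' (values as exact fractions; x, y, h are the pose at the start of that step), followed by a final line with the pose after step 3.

0 40/49 5/2 -325/196 85/196 5 8 S
1 160/169 32/29 -5024/4901 -1936/4901 5 9 E
2 80/29 80/89 -4720/2581 -5960/2581 4 9 N
3 160/137 32/25 -4192/3425 -1808/3425 4 8 E
final 3 8 N

n=0: pose=(5,8,S); sL=40/49, sR=5/2; mL=-325/196, mR=85/196; mL+mR=-60/49 → advance -1; mR−mL=205/98 → turn +1·90°
n=1: pose=(5,9,E); sL=160/169, sR=32/29; mL=-5024/4901, mR=-1936/4901; mL+mR=-240/169 → advance -1; mR−mL=3088/4901 → turn +1·90°
n=2: pose=(4,9,N); sL=80/29, sR=80/89; mL=-4720/2581, mR=-5960/2581; mL+mR=-120/29 → advance -1; mR−mL=-1240/2581 → turn -1·90°
n=3: pose=(4,8,E); sL=160/137, sR=32/25; mL=-4192/3425, mR=-1808/3425; mL+mR=-240/137 → advance -1; mR−mL=2384/3425 → turn +1·90°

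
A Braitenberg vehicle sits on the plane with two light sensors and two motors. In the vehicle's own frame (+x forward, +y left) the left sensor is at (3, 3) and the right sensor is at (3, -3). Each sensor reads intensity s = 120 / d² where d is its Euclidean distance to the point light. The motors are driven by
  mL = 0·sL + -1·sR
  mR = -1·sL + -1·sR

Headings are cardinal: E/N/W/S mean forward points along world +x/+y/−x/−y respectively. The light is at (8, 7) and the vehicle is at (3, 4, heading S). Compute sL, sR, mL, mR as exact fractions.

3 6/5 -6/5 -21/5

left sensor world pos  = (6, 1); dL² = 40
right sensor world pos = (0, 1); dR² = 100
sL = 120/40 = 3
sR = 120/100 = 6/5
mL = 0·sL + -1·sR = -6/5
mR = -1·sL + -1·sR = -21/5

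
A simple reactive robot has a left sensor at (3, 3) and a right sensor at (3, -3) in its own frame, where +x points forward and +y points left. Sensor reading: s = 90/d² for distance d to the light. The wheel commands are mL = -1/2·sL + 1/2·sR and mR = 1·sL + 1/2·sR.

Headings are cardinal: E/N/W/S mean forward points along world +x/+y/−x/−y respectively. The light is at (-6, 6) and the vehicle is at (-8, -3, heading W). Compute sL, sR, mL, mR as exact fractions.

90/169 90/61 4860/10309 13095/10309

left sensor world pos  = (-11, -6); dL² = 169
right sensor world pos = (-11, 0); dR² = 61
sL = 90/169 = 90/169
sR = 90/61 = 90/61
mL = -1/2·sL + 1/2·sR = 4860/10309
mR = 1·sL + 1/2·sR = 13095/10309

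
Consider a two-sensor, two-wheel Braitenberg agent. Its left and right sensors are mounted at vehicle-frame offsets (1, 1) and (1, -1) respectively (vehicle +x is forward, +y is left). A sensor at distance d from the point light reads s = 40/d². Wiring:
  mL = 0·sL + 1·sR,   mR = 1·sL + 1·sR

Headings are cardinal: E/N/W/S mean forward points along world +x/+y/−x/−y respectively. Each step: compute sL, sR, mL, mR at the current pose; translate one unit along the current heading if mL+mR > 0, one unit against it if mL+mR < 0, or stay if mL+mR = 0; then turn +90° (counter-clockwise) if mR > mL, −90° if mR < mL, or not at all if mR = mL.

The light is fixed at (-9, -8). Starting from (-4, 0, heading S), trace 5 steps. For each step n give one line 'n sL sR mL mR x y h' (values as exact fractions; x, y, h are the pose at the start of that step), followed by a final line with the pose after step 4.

n=0: pose=(-4,0,S); sL=8/17, sR=8/13; mL=8/13, mR=240/221; mL+mR=376/221 → advance +1; mR−mL=8/17 → turn +1·90°
n=1: pose=(-4,-1,E); sL=2/5, sR=5/9; mL=5/9, mR=43/45; mL+mR=68/45 → advance +1; mR−mL=2/5 → turn +1·90°
n=2: pose=(-3,-1,N); sL=40/89, sR=40/113; mL=40/113, mR=8080/10057; mL+mR=11640/10057 → advance +1; mR−mL=40/89 → turn +1·90°
n=3: pose=(-3,0,W); sL=20/37, sR=20/53; mL=20/53, mR=1800/1961; mL+mR=2540/1961 → advance +1; mR−mL=20/37 → turn +1·90°
n=4: pose=(-4,0,S); sL=8/17, sR=8/13; mL=8/13, mR=240/221; mL+mR=376/221 → advance +1; mR−mL=8/17 → turn +1·90°

0 8/17 8/13 8/13 240/221 -4 0 S
1 2/5 5/9 5/9 43/45 -4 -1 E
2 40/89 40/113 40/113 8080/10057 -3 -1 N
3 20/37 20/53 20/53 1800/1961 -3 0 W
4 8/17 8/13 8/13 240/221 -4 0 S
final -4 -1 E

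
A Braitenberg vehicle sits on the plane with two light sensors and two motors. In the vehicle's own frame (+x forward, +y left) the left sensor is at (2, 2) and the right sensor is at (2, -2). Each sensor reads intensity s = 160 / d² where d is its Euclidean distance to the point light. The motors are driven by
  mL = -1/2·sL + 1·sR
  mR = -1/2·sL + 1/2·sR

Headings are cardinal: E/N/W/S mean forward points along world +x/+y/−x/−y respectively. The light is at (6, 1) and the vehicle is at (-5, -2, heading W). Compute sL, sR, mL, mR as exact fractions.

80/97 16/17 872/1649 96/1649

left sensor world pos  = (-7, -4); dL² = 194
right sensor world pos = (-7, 0); dR² = 170
sL = 160/194 = 80/97
sR = 160/170 = 16/17
mL = -1/2·sL + 1·sR = 872/1649
mR = -1/2·sL + 1/2·sR = 96/1649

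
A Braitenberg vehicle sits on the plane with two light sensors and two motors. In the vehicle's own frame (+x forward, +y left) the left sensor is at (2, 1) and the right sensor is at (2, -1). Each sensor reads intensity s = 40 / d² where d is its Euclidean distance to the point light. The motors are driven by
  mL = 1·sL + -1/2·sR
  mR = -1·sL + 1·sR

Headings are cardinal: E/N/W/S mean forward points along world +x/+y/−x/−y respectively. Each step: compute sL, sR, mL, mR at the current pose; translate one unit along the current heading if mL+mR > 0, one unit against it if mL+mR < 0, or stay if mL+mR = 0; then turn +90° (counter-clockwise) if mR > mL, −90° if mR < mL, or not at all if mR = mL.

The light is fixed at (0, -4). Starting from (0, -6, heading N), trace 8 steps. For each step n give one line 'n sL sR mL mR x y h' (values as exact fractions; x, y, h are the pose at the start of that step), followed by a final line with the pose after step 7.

n=0: pose=(0,-6,N); sL=40, sR=40; mL=20, mR=0; mL+mR=20 → advance +1; mR−mL=-20 → turn -1·90°
n=1: pose=(0,-5,E); sL=10, sR=5; mL=15/2, mR=-5; mL+mR=5/2 → advance +1; mR−mL=-25/2 → turn -1·90°
n=2: pose=(1,-5,S); sL=40/13, sR=40/9; mL=100/117, mR=160/117; mL+mR=20/9 → advance +1; mR−mL=20/39 → turn +1·90°
n=3: pose=(1,-6,E); sL=4, sR=20/9; mL=26/9, mR=-16/9; mL+mR=10/9 → advance +1; mR−mL=-14/3 → turn -1·90°
n=4: pose=(2,-6,S); sL=8/5, sR=40/17; mL=36/85, mR=64/85; mL+mR=20/17 → advance +1; mR−mL=28/85 → turn +1·90°
n=5: pose=(2,-7,E); sL=2, sR=5/4; mL=11/8, mR=-3/4; mL+mR=5/8 → advance +1; mR−mL=-17/8 → turn -1·90°
n=6: pose=(3,-7,S); sL=40/41, sR=40/29; mL=340/1189, mR=480/1189; mL+mR=20/29 → advance +1; mR−mL=140/1189 → turn +1·90°
n=7: pose=(3,-8,E); sL=20/17, sR=4/5; mL=66/85, mR=-32/85; mL+mR=2/5 → advance +1; mR−mL=-98/85 → turn -1·90°

0 40 40 20 0 0 -6 N
1 10 5 15/2 -5 0 -5 E
2 40/13 40/9 100/117 160/117 1 -5 S
3 4 20/9 26/9 -16/9 1 -6 E
4 8/5 40/17 36/85 64/85 2 -6 S
5 2 5/4 11/8 -3/4 2 -7 E
6 40/41 40/29 340/1189 480/1189 3 -7 S
7 20/17 4/5 66/85 -32/85 3 -8 E
final 4 -8 S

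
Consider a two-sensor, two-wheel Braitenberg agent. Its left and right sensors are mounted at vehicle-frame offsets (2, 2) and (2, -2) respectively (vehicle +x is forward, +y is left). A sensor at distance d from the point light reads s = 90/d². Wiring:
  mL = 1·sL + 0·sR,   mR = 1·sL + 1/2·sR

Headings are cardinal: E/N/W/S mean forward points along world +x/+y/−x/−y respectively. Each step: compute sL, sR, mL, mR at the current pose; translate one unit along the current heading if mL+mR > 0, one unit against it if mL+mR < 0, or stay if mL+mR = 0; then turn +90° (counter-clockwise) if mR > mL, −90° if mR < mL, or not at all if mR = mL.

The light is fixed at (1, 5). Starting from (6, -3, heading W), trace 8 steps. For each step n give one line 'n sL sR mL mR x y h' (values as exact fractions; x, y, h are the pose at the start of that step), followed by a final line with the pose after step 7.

n=0: pose=(6,-3,W); sL=90/109, sR=2; mL=90/109, mR=199/109; mL+mR=289/109 → advance +1; mR−mL=1 → turn +1·90°
n=1: pose=(5,-3,S); sL=45/68, sR=45/52; mL=45/68, mR=1935/1768; mL+mR=3105/1768 → advance +1; mR−mL=45/104 → turn +1·90°
n=2: pose=(5,-4,E); sL=18/17, sR=90/157; mL=18/17, mR=3591/2669; mL+mR=6417/2669 → advance +1; mR−mL=45/157 → turn +1·90°
n=3: pose=(6,-4,N); sL=45/29, sR=45/49; mL=45/29, mR=5715/2842; mL+mR=10125/2842 → advance +1; mR−mL=45/98 → turn +1·90°
n=4: pose=(6,-3,W); sL=90/109, sR=2; mL=90/109, mR=199/109; mL+mR=289/109 → advance +1; mR−mL=1 → turn +1·90°
n=5: pose=(5,-3,S); sL=45/68, sR=45/52; mL=45/68, mR=1935/1768; mL+mR=3105/1768 → advance +1; mR−mL=45/104 → turn +1·90°
n=6: pose=(5,-4,E); sL=18/17, sR=90/157; mL=18/17, mR=3591/2669; mL+mR=6417/2669 → advance +1; mR−mL=45/157 → turn +1·90°
n=7: pose=(6,-4,N); sL=45/29, sR=45/49; mL=45/29, mR=5715/2842; mL+mR=10125/2842 → advance +1; mR−mL=45/98 → turn +1·90°

0 90/109 2 90/109 199/109 6 -3 W
1 45/68 45/52 45/68 1935/1768 5 -3 S
2 18/17 90/157 18/17 3591/2669 5 -4 E
3 45/29 45/49 45/29 5715/2842 6 -4 N
4 90/109 2 90/109 199/109 6 -3 W
5 45/68 45/52 45/68 1935/1768 5 -3 S
6 18/17 90/157 18/17 3591/2669 5 -4 E
7 45/29 45/49 45/29 5715/2842 6 -4 N
final 6 -3 W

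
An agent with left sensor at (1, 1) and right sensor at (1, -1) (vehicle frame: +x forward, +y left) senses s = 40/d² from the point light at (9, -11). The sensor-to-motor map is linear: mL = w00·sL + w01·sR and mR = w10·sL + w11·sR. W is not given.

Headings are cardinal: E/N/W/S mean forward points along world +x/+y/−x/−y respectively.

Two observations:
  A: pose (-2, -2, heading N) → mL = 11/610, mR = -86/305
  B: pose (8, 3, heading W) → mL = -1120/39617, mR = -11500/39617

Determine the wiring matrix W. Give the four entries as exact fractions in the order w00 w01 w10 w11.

obs A: pose=(-2,-2,N) → sL=10/61, sR=1/5, mL=11/610, mR=-86/305
obs B: pose=(8,3,W) → sL=40/173, sR=40/229, mL=-1120/39617, mR=-11500/39617
sensor matrix S = [[10/61, 1/5], [40/173, 40/229]]; det S = -42552/2416637
solve [mL_A; mL_B] = S·[w00; w01] and [mR_A; mR_B] = S·[w10; w11]:
  w00 = -1/2, w01 = 1/2, w10 = -1/2, w11 = -1

-1/2 1/2 -1/2 -1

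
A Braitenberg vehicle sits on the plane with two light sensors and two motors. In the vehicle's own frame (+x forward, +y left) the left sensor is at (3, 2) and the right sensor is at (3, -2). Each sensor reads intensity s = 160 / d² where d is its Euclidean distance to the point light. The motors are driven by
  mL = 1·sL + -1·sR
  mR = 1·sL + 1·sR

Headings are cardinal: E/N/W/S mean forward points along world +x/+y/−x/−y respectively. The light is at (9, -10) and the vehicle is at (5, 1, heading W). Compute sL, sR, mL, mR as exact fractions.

16/13 80/109 704/1417 2784/1417

left sensor world pos  = (2, -1); dL² = 130
right sensor world pos = (2, 3); dR² = 218
sL = 160/130 = 16/13
sR = 160/218 = 80/109
mL = 1·sL + -1·sR = 704/1417
mR = 1·sL + 1·sR = 2784/1417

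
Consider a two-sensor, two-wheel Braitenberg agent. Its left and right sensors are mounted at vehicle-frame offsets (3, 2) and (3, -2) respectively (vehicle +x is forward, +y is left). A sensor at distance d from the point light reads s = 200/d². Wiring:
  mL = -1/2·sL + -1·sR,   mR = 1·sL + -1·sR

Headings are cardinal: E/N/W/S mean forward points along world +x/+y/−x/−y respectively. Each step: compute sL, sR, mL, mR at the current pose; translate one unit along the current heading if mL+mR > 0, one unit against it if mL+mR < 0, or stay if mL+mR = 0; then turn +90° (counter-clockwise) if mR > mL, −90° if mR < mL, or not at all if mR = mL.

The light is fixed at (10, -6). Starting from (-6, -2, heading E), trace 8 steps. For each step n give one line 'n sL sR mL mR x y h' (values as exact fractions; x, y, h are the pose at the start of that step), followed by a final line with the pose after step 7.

n=0: pose=(-6,-2,E); sL=40/41, sR=200/173; mL=-11660/7093, mR=-1280/7093; mL+mR=-12940/7093 → advance -1; mR−mL=60/41 → turn +1·90°
n=1: pose=(-7,-2,N); sL=20/41, sR=100/137; mL=-5470/5617, mR=-1360/5617; mL+mR=-6830/5617 → advance -1; mR−mL=30/41 → turn +1·90°
n=2: pose=(-7,-3,W); sL=200/401, sR=8/17; mL=-4908/6817, mR=192/6817; mL+mR=-4716/6817 → advance -1; mR−mL=300/401 → turn +1·90°
n=3: pose=(-6,-3,S); sL=50/49, sR=50/81; mL=-4475/3969, mR=1600/3969; mL+mR=-2875/3969 → advance -1; mR−mL=75/49 → turn +1·90°
n=4: pose=(-6,-2,E); sL=40/41, sR=200/173; mL=-11660/7093, mR=-1280/7093; mL+mR=-12940/7093 → advance -1; mR−mL=60/41 → turn +1·90°
n=5: pose=(-7,-2,N); sL=20/41, sR=100/137; mL=-5470/5617, mR=-1360/5617; mL+mR=-6830/5617 → advance -1; mR−mL=30/41 → turn +1·90°
n=6: pose=(-7,-3,W); sL=200/401, sR=8/17; mL=-4908/6817, mR=192/6817; mL+mR=-4716/6817 → advance -1; mR−mL=300/401 → turn +1·90°
n=7: pose=(-6,-3,S); sL=50/49, sR=50/81; mL=-4475/3969, mR=1600/3969; mL+mR=-2875/3969 → advance -1; mR−mL=75/49 → turn +1·90°

0 40/41 200/173 -11660/7093 -1280/7093 -6 -2 E
1 20/41 100/137 -5470/5617 -1360/5617 -7 -2 N
2 200/401 8/17 -4908/6817 192/6817 -7 -3 W
3 50/49 50/81 -4475/3969 1600/3969 -6 -3 S
4 40/41 200/173 -11660/7093 -1280/7093 -6 -2 E
5 20/41 100/137 -5470/5617 -1360/5617 -7 -2 N
6 200/401 8/17 -4908/6817 192/6817 -7 -3 W
7 50/49 50/81 -4475/3969 1600/3969 -6 -3 S
final -6 -2 E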